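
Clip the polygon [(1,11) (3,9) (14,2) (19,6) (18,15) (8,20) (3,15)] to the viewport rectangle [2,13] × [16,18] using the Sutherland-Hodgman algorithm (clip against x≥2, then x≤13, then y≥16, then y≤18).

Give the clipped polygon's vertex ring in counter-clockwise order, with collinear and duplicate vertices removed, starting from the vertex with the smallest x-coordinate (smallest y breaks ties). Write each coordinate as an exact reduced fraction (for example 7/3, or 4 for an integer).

Clipped polygon: [(4,16) (13,16) (13,35/2) (12,18) (6,18)]

1. After x ≥ 2: [(2,13) (2,10) (3,9) (14,2) (19,6) (18,15) (8,20) (3,15)]
2. After x ≤ 13: [(2,13) (2,10) (3,9) (13,29/11) (13,35/2) (8,20) (3,15)]
3. After y ≥ 16: [(13,16) (13,35/2) (8,20) (4,16)]
4. After y ≤ 18: [(13,16) (13,35/2) (12,18) (6,18) (4,16)]
5. Canonical ring: [(4,16) (13,16) (13,35/2) (12,18) (6,18)]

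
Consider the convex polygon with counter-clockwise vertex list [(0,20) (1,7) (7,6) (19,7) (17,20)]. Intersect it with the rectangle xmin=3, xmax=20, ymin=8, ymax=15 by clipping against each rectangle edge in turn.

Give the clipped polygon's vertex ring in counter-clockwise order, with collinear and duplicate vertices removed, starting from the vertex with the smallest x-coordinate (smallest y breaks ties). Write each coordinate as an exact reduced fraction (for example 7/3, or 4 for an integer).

1. After x ≥ 3: [(3,20) (3,20/3) (7,6) (19,7) (17,20)]
2. After x ≤ 20: [(3,20) (3,20/3) (7,6) (19,7) (17,20)]
3. After y ≥ 8: [(3,20) (3,8) (245/13,8) (17,20)]
4. After y ≤ 15: [(3,15) (3,8) (245/13,8) (231/13,15)]
5. Canonical ring: [(3,8) (245/13,8) (231/13,15) (3,15)]

Clipped polygon: [(3,8) (245/13,8) (231/13,15) (3,15)]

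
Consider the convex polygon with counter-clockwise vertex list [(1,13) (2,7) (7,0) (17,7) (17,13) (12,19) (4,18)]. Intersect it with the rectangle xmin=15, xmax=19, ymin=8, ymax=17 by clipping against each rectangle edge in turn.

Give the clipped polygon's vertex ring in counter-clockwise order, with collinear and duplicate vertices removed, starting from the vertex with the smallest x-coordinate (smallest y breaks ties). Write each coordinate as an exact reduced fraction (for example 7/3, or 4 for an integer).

1. After x ≥ 15: [(15,28/5) (17,7) (17,13) (15,77/5)]
2. After x ≤ 19: [(15,28/5) (17,7) (17,13) (15,77/5)]
3. After y ≥ 8: [(15,8) (17,8) (17,13) (15,77/5)]
4. After y ≤ 17: [(15,8) (17,8) (17,13) (15,77/5)]
5. Canonical ring: [(15,8) (17,8) (17,13) (15,77/5)]

Clipped polygon: [(15,8) (17,8) (17,13) (15,77/5)]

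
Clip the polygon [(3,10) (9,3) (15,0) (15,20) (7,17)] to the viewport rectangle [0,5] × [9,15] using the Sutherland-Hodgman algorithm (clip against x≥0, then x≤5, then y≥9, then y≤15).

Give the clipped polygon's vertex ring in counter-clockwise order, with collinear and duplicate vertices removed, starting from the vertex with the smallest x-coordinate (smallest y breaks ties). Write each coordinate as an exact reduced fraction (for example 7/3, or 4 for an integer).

Clipped polygon: [(3,10) (27/7,9) (5,9) (5,27/2)]

1. After x ≥ 0: [(3,10) (9,3) (15,0) (15,20) (7,17)]
2. After x ≤ 5: [(5,27/2) (3,10) (5,23/3)]
3. After y ≥ 9: [(5,9) (5,27/2) (3,10) (27/7,9)]
4. After y ≤ 15: [(5,9) (5,27/2) (3,10) (27/7,9)]
5. Canonical ring: [(3,10) (27/7,9) (5,9) (5,27/2)]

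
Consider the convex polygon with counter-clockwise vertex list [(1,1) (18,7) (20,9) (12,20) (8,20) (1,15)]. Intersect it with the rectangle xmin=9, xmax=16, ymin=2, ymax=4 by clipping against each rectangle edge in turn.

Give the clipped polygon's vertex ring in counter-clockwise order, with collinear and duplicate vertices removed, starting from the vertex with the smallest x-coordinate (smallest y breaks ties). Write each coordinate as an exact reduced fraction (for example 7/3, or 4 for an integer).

Clipped polygon: [(9,65/17) (19/2,4) (9,4)]

1. After x ≥ 9: [(9,65/17) (18,7) (20,9) (12,20) (9,20)]
2. After x ≤ 16: [(9,65/17) (16,107/17) (16,29/2) (12,20) (9,20)]
3. After y ≥ 2: [(9,65/17) (16,107/17) (16,29/2) (12,20) (9,20)]
4. After y ≤ 4: [(9,4) (9,65/17) (19/2,4)]
5. Canonical ring: [(9,65/17) (19/2,4) (9,4)]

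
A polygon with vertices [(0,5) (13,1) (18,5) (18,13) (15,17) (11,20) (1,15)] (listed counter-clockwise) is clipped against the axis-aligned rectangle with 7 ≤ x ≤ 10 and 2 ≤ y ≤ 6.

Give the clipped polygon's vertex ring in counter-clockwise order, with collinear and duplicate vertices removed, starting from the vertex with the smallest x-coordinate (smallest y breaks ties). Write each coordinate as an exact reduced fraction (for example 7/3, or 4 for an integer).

Clipped polygon: [(7,37/13) (39/4,2) (10,2) (10,6) (7,6)]

1. After x ≥ 7: [(7,37/13) (13,1) (18,5) (18,13) (15,17) (11,20) (7,18)]
2. After x ≤ 10: [(7,37/13) (10,25/13) (10,39/2) (7,18)]
3. After y ≥ 2: [(7,37/13) (39/4,2) (10,2) (10,39/2) (7,18)]
4. After y ≤ 6: [(7,6) (7,37/13) (39/4,2) (10,2) (10,6)]
5. Canonical ring: [(7,37/13) (39/4,2) (10,2) (10,6) (7,6)]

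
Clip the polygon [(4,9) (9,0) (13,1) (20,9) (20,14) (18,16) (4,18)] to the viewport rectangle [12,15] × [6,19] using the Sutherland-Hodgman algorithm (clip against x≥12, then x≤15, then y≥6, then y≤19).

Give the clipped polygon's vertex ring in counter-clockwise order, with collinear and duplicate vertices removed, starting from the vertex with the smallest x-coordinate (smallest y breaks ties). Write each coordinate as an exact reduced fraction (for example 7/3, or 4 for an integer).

Clipped polygon: [(12,6) (15,6) (15,115/7) (12,118/7)]

1. After x ≥ 12: [(12,3/4) (13,1) (20,9) (20,14) (18,16) (12,118/7)]
2. After x ≤ 15: [(12,3/4) (13,1) (15,23/7) (15,115/7) (12,118/7)]
3. After y ≥ 6: [(12,6) (15,6) (15,115/7) (12,118/7)]
4. After y ≤ 19: [(12,6) (15,6) (15,115/7) (12,118/7)]
5. Canonical ring: [(12,6) (15,6) (15,115/7) (12,118/7)]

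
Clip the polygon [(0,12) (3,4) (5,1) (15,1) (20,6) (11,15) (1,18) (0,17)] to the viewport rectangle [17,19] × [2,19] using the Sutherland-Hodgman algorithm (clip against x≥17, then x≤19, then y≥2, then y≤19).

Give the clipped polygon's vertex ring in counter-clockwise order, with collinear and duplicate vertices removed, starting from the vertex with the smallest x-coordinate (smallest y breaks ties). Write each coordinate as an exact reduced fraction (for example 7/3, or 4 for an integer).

Clipped polygon: [(17,3) (19,5) (19,7) (17,9)]

1. After x ≥ 17: [(17,3) (20,6) (17,9)]
2. After x ≤ 19: [(17,3) (19,5) (19,7) (17,9)]
3. After y ≥ 2: [(17,3) (19,5) (19,7) (17,9)]
4. After y ≤ 19: [(17,3) (19,5) (19,7) (17,9)]
5. Canonical ring: [(17,3) (19,5) (19,7) (17,9)]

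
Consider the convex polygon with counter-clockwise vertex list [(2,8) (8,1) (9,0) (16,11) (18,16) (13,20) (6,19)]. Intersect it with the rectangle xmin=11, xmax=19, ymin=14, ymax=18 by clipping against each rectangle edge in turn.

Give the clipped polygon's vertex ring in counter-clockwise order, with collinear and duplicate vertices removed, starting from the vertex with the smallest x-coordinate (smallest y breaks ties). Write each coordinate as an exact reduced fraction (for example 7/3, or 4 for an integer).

1. After x ≥ 11: [(11,22/7) (16,11) (18,16) (13,20) (11,138/7)]
2. After x ≤ 19: [(11,22/7) (16,11) (18,16) (13,20) (11,138/7)]
3. After y ≥ 14: [(11,14) (86/5,14) (18,16) (13,20) (11,138/7)]
4. After y ≤ 18: [(11,18) (11,14) (86/5,14) (18,16) (31/2,18)]
5. Canonical ring: [(11,14) (86/5,14) (18,16) (31/2,18) (11,18)]

Clipped polygon: [(11,14) (86/5,14) (18,16) (31/2,18) (11,18)]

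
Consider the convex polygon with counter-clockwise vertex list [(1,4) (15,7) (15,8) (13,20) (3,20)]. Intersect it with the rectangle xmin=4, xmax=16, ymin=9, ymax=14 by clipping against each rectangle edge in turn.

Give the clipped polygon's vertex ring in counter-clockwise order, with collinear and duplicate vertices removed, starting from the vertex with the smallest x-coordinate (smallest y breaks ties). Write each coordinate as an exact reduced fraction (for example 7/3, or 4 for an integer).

1. After x ≥ 4: [(4,65/14) (15,7) (15,8) (13,20) (4,20)]
2. After x ≤ 16: [(4,65/14) (15,7) (15,8) (13,20) (4,20)]
3. After y ≥ 9: [(4,9) (89/6,9) (13,20) (4,20)]
4. After y ≤ 14: [(4,14) (4,9) (89/6,9) (14,14)]
5. Canonical ring: [(4,9) (89/6,9) (14,14) (4,14)]

Clipped polygon: [(4,9) (89/6,9) (14,14) (4,14)]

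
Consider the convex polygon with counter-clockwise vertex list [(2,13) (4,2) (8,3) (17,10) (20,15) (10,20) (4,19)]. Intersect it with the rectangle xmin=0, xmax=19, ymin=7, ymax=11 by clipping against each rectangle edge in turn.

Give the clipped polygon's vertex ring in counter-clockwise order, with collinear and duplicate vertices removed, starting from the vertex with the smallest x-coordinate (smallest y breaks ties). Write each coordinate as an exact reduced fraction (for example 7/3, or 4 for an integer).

Clipped polygon: [(26/11,11) (34/11,7) (92/7,7) (17,10) (88/5,11)]

1. After x ≥ 0: [(2,13) (4,2) (8,3) (17,10) (20,15) (10,20) (4,19)]
2. After x ≤ 19: [(2,13) (4,2) (8,3) (17,10) (19,40/3) (19,31/2) (10,20) (4,19)]
3. After y ≥ 7: [(2,13) (34/11,7) (92/7,7) (17,10) (19,40/3) (19,31/2) (10,20) (4,19)]
4. After y ≤ 11: [(26/11,11) (34/11,7) (92/7,7) (17,10) (88/5,11)]
5. Canonical ring: [(26/11,11) (34/11,7) (92/7,7) (17,10) (88/5,11)]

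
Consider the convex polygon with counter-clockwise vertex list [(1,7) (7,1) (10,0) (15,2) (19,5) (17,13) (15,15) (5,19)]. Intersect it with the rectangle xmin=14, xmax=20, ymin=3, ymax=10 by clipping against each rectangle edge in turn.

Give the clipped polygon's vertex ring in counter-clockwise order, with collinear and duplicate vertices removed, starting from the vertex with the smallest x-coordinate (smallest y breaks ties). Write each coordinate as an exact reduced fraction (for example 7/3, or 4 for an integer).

Clipped polygon: [(14,3) (49/3,3) (19,5) (71/4,10) (14,10)]

1. After x ≥ 14: [(14,8/5) (15,2) (19,5) (17,13) (15,15) (14,77/5)]
2. After x ≤ 20: [(14,8/5) (15,2) (19,5) (17,13) (15,15) (14,77/5)]
3. After y ≥ 3: [(14,3) (49/3,3) (19,5) (17,13) (15,15) (14,77/5)]
4. After y ≤ 10: [(14,10) (14,3) (49/3,3) (19,5) (71/4,10)]
5. Canonical ring: [(14,3) (49/3,3) (19,5) (71/4,10) (14,10)]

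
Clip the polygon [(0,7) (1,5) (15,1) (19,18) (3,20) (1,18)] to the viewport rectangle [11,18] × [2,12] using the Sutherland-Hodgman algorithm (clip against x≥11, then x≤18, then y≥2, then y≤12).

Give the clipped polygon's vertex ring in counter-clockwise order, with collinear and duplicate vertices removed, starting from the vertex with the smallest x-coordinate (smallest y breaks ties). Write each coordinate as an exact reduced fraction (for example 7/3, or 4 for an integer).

Clipped polygon: [(11,15/7) (23/2,2) (259/17,2) (299/17,12) (11,12)]

1. After x ≥ 11: [(11,15/7) (15,1) (19,18) (11,19)]
2. After x ≤ 18: [(11,15/7) (15,1) (18,55/4) (18,145/8) (11,19)]
3. After y ≥ 2: [(11,15/7) (23/2,2) (259/17,2) (18,55/4) (18,145/8) (11,19)]
4. After y ≤ 12: [(11,12) (11,15/7) (23/2,2) (259/17,2) (299/17,12)]
5. Canonical ring: [(11,15/7) (23/2,2) (259/17,2) (299/17,12) (11,12)]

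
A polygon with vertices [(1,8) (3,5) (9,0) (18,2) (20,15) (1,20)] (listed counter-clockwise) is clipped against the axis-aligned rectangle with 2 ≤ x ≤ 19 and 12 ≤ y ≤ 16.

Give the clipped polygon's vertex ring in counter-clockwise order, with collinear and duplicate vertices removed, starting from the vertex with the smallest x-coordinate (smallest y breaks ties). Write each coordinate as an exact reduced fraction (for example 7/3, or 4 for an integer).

Clipped polygon: [(2,12) (19,12) (19,290/19) (81/5,16) (2,16)]

1. After x ≥ 2: [(2,13/2) (3,5) (9,0) (18,2) (20,15) (2,375/19)]
2. After x ≤ 19: [(2,13/2) (3,5) (9,0) (18,2) (19,17/2) (19,290/19) (2,375/19)]
3. After y ≥ 12: [(2,12) (19,12) (19,290/19) (2,375/19)]
4. After y ≤ 16: [(2,16) (2,12) (19,12) (19,290/19) (81/5,16)]
5. Canonical ring: [(2,12) (19,12) (19,290/19) (81/5,16) (2,16)]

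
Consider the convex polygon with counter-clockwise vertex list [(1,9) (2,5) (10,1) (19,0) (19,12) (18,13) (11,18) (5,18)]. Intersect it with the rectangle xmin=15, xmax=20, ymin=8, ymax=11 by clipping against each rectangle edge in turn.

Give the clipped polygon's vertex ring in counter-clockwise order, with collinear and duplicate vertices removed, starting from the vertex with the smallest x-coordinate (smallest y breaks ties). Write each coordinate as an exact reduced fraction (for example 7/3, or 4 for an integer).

Clipped polygon: [(15,8) (19,8) (19,11) (15,11)]

1. After x ≥ 15: [(15,4/9) (19,0) (19,12) (18,13) (15,106/7)]
2. After x ≤ 20: [(15,4/9) (19,0) (19,12) (18,13) (15,106/7)]
3. After y ≥ 8: [(15,8) (19,8) (19,12) (18,13) (15,106/7)]
4. After y ≤ 11: [(15,11) (15,8) (19,8) (19,11)]
5. Canonical ring: [(15,8) (19,8) (19,11) (15,11)]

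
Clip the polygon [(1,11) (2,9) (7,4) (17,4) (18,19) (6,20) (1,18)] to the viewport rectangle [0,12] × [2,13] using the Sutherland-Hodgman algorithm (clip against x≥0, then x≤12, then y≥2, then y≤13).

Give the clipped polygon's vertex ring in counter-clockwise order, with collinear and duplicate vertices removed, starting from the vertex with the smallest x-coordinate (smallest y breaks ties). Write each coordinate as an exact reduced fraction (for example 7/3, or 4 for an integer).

1. After x ≥ 0: [(1,11) (2,9) (7,4) (17,4) (18,19) (6,20) (1,18)]
2. After x ≤ 12: [(1,11) (2,9) (7,4) (12,4) (12,39/2) (6,20) (1,18)]
3. After y ≥ 2: [(1,11) (2,9) (7,4) (12,4) (12,39/2) (6,20) (1,18)]
4. After y ≤ 13: [(1,13) (1,11) (2,9) (7,4) (12,4) (12,13)]
5. Canonical ring: [(1,11) (2,9) (7,4) (12,4) (12,13) (1,13)]

Clipped polygon: [(1,11) (2,9) (7,4) (12,4) (12,13) (1,13)]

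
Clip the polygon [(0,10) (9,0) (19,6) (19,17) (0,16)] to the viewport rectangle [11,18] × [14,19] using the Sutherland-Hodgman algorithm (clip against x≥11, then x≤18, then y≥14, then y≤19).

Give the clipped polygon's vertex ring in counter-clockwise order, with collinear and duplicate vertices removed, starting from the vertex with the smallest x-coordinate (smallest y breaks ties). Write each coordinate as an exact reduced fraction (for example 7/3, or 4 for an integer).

Clipped polygon: [(11,14) (18,14) (18,322/19) (11,315/19)]

1. After x ≥ 11: [(11,6/5) (19,6) (19,17) (11,315/19)]
2. After x ≤ 18: [(11,6/5) (18,27/5) (18,322/19) (11,315/19)]
3. After y ≥ 14: [(11,14) (18,14) (18,322/19) (11,315/19)]
4. After y ≤ 19: [(11,14) (18,14) (18,322/19) (11,315/19)]
5. Canonical ring: [(11,14) (18,14) (18,322/19) (11,315/19)]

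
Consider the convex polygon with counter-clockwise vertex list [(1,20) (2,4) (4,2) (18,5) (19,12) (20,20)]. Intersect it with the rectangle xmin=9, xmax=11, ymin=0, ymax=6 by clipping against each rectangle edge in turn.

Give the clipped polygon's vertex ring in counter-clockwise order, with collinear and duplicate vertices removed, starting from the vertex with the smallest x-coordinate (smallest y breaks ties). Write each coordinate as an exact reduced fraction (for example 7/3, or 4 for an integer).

Clipped polygon: [(9,43/14) (11,7/2) (11,6) (9,6)]

1. After x ≥ 9: [(9,20) (9,43/14) (18,5) (19,12) (20,20)]
2. After x ≤ 11: [(11,20) (9,20) (9,43/14) (11,7/2)]
3. After y ≥ 0: [(11,20) (9,20) (9,43/14) (11,7/2)]
4. After y ≤ 6: [(11,6) (9,6) (9,43/14) (11,7/2)]
5. Canonical ring: [(9,43/14) (11,7/2) (11,6) (9,6)]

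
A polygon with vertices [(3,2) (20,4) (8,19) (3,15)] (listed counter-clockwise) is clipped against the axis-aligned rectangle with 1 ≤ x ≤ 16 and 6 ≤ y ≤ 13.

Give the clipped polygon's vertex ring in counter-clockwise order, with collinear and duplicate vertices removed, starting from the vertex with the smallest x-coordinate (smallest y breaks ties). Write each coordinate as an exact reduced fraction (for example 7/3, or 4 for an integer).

1. After x ≥ 1: [(3,2) (20,4) (8,19) (3,15)]
2. After x ≤ 16: [(3,2) (16,60/17) (16,9) (8,19) (3,15)]
3. After y ≥ 6: [(3,6) (16,6) (16,9) (8,19) (3,15)]
4. After y ≤ 13: [(3,13) (3,6) (16,6) (16,9) (64/5,13)]
5. Canonical ring: [(3,6) (16,6) (16,9) (64/5,13) (3,13)]

Clipped polygon: [(3,6) (16,6) (16,9) (64/5,13) (3,13)]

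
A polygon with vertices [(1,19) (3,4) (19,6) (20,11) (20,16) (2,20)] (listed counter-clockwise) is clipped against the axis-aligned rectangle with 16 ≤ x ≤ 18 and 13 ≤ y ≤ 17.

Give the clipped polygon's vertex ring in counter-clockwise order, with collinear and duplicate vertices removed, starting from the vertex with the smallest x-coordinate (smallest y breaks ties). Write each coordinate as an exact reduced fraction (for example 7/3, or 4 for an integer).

Clipped polygon: [(16,13) (18,13) (18,148/9) (16,152/9)]

1. After x ≥ 16: [(16,45/8) (19,6) (20,11) (20,16) (16,152/9)]
2. After x ≤ 18: [(16,45/8) (18,47/8) (18,148/9) (16,152/9)]
3. After y ≥ 13: [(16,13) (18,13) (18,148/9) (16,152/9)]
4. After y ≤ 17: [(16,13) (18,13) (18,148/9) (16,152/9)]
5. Canonical ring: [(16,13) (18,13) (18,148/9) (16,152/9)]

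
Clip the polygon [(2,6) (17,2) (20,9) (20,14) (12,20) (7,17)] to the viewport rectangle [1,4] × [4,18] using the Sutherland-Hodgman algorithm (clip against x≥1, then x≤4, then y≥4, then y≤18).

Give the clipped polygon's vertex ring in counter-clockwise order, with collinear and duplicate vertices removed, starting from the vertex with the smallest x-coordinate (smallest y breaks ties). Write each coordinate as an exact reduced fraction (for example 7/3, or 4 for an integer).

1. After x ≥ 1: [(2,6) (17,2) (20,9) (20,14) (12,20) (7,17)]
2. After x ≤ 4: [(4,52/5) (2,6) (4,82/15)]
3. After y ≥ 4: [(4,52/5) (2,6) (4,82/15)]
4. After y ≤ 18: [(4,52/5) (2,6) (4,82/15)]
5. Canonical ring: [(2,6) (4,82/15) (4,52/5)]

Clipped polygon: [(2,6) (4,82/15) (4,52/5)]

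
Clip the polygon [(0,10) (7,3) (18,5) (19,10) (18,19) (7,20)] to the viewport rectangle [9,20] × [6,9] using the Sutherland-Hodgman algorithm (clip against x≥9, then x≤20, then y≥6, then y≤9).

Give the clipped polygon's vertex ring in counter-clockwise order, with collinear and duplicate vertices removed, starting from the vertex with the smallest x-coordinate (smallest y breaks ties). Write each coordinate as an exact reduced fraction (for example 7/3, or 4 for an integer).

Clipped polygon: [(9,6) (91/5,6) (94/5,9) (9,9)]

1. After x ≥ 9: [(9,37/11) (18,5) (19,10) (18,19) (9,218/11)]
2. After x ≤ 20: [(9,37/11) (18,5) (19,10) (18,19) (9,218/11)]
3. After y ≥ 6: [(9,6) (91/5,6) (19,10) (18,19) (9,218/11)]
4. After y ≤ 9: [(9,9) (9,6) (91/5,6) (94/5,9)]
5. Canonical ring: [(9,6) (91/5,6) (94/5,9) (9,9)]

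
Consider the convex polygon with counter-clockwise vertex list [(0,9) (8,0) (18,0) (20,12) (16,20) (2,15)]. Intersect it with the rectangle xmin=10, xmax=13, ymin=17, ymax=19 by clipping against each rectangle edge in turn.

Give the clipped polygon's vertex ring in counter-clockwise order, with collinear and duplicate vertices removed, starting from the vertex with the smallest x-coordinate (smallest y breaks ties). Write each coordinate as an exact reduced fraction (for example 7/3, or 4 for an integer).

1. After x ≥ 10: [(10,0) (18,0) (20,12) (16,20) (10,125/7)]
2. After x ≤ 13: [(10,0) (13,0) (13,265/14) (10,125/7)]
3. After y ≥ 17: [(10,17) (13,17) (13,265/14) (10,125/7)]
4. After y ≤ 19: [(10,17) (13,17) (13,265/14) (10,125/7)]
5. Canonical ring: [(10,17) (13,17) (13,265/14) (10,125/7)]

Clipped polygon: [(10,17) (13,17) (13,265/14) (10,125/7)]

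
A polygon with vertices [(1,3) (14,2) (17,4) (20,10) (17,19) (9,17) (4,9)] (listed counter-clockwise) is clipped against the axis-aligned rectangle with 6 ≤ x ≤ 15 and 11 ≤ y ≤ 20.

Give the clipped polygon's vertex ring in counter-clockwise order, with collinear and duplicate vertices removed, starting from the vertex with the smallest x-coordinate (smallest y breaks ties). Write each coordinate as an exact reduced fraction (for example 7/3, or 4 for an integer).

Clipped polygon: [(6,11) (15,11) (15,37/2) (9,17) (6,61/5)]

1. After x ≥ 6: [(6,34/13) (14,2) (17,4) (20,10) (17,19) (9,17) (6,61/5)]
2. After x ≤ 15: [(6,34/13) (14,2) (15,8/3) (15,37/2) (9,17) (6,61/5)]
3. After y ≥ 11: [(6,11) (15,11) (15,37/2) (9,17) (6,61/5)]
4. After y ≤ 20: [(6,11) (15,11) (15,37/2) (9,17) (6,61/5)]
5. Canonical ring: [(6,11) (15,11) (15,37/2) (9,17) (6,61/5)]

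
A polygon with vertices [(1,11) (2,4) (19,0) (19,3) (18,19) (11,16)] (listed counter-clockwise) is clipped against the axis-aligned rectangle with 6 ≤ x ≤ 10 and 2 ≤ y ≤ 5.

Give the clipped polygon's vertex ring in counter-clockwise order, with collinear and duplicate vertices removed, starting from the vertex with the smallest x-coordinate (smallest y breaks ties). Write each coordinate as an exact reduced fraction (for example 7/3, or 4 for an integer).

Clipped polygon: [(6,52/17) (10,36/17) (10,5) (6,5)]

1. After x ≥ 6: [(6,27/2) (6,52/17) (19,0) (19,3) (18,19) (11,16)]
2. After x ≤ 10: [(10,31/2) (6,27/2) (6,52/17) (10,36/17)]
3. After y ≥ 2: [(10,31/2) (6,27/2) (6,52/17) (10,36/17)]
4. After y ≤ 5: [(10,5) (6,5) (6,52/17) (10,36/17)]
5. Canonical ring: [(6,52/17) (10,36/17) (10,5) (6,5)]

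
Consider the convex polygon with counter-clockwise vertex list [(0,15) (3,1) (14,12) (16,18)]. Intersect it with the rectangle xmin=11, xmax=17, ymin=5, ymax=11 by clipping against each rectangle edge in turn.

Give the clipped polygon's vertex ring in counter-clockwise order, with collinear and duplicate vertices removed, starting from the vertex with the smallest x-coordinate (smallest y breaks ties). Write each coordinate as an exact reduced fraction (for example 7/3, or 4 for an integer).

Clipped polygon: [(11,9) (13,11) (11,11)]

1. After x ≥ 11: [(11,273/16) (11,9) (14,12) (16,18)]
2. After x ≤ 17: [(11,273/16) (11,9) (14,12) (16,18)]
3. After y ≥ 5: [(11,273/16) (11,9) (14,12) (16,18)]
4. After y ≤ 11: [(11,11) (11,9) (13,11)]
5. Canonical ring: [(11,9) (13,11) (11,11)]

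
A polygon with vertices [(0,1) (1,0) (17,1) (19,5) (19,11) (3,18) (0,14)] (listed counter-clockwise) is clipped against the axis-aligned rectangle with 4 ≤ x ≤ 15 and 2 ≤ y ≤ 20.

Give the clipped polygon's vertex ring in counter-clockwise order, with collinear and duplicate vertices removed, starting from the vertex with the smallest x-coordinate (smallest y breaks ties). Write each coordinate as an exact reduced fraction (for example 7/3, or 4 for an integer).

1. After x ≥ 4: [(4,3/16) (17,1) (19,5) (19,11) (4,281/16)]
2. After x ≤ 15: [(4,3/16) (15,7/8) (15,51/4) (4,281/16)]
3. After y ≥ 2: [(4,2) (15,2) (15,51/4) (4,281/16)]
4. After y ≤ 20: [(4,2) (15,2) (15,51/4) (4,281/16)]
5. Canonical ring: [(4,2) (15,2) (15,51/4) (4,281/16)]

Clipped polygon: [(4,2) (15,2) (15,51/4) (4,281/16)]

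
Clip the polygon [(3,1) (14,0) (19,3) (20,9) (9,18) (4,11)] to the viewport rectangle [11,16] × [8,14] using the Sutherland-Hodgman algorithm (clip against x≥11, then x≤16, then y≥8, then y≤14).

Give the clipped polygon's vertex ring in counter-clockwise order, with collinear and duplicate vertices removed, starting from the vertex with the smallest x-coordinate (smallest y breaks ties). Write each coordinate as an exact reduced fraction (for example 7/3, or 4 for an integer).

Clipped polygon: [(11,8) (16,8) (16,135/11) (125/9,14) (11,14)]

1. After x ≥ 11: [(11,3/11) (14,0) (19,3) (20,9) (11,180/11)]
2. After x ≤ 16: [(11,3/11) (14,0) (16,6/5) (16,135/11) (11,180/11)]
3. After y ≥ 8: [(11,8) (16,8) (16,135/11) (11,180/11)]
4. After y ≤ 14: [(11,14) (11,8) (16,8) (16,135/11) (125/9,14)]
5. Canonical ring: [(11,8) (16,8) (16,135/11) (125/9,14) (11,14)]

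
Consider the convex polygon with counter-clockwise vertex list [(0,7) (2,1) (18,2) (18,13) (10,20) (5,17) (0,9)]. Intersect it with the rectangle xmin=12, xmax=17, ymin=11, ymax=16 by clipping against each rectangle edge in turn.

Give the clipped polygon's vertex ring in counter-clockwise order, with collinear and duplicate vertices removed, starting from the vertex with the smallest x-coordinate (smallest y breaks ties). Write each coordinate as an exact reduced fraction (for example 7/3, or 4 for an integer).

Clipped polygon: [(12,11) (17,11) (17,111/8) (102/7,16) (12,16)]

1. After x ≥ 12: [(12,13/8) (18,2) (18,13) (12,73/4)]
2. After x ≤ 17: [(12,13/8) (17,31/16) (17,111/8) (12,73/4)]
3. After y ≥ 11: [(12,11) (17,11) (17,111/8) (12,73/4)]
4. After y ≤ 16: [(12,16) (12,11) (17,11) (17,111/8) (102/7,16)]
5. Canonical ring: [(12,11) (17,11) (17,111/8) (102/7,16) (12,16)]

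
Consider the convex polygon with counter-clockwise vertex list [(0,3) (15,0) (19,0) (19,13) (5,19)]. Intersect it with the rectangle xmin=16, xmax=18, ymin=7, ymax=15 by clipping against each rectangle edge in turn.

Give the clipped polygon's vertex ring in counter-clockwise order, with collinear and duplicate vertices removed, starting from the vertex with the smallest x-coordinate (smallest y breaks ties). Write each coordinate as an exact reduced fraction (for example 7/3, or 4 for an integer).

Clipped polygon: [(16,7) (18,7) (18,94/7) (16,100/7)]

1. After x ≥ 16: [(16,0) (19,0) (19,13) (16,100/7)]
2. After x ≤ 18: [(16,0) (18,0) (18,94/7) (16,100/7)]
3. After y ≥ 7: [(16,7) (18,7) (18,94/7) (16,100/7)]
4. After y ≤ 15: [(16,7) (18,7) (18,94/7) (16,100/7)]
5. Canonical ring: [(16,7) (18,7) (18,94/7) (16,100/7)]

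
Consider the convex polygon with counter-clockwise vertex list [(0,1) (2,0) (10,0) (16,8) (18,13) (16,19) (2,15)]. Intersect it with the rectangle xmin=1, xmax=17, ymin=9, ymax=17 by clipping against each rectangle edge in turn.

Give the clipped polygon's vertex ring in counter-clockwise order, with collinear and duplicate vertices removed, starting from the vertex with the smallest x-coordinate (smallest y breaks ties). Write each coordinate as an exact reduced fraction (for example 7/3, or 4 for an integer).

1. After x ≥ 1: [(1,8) (1,1/2) (2,0) (10,0) (16,8) (18,13) (16,19) (2,15)]
2. After x ≤ 17: [(1,8) (1,1/2) (2,0) (10,0) (16,8) (17,21/2) (17,16) (16,19) (2,15)]
3. After y ≥ 9: [(8/7,9) (82/5,9) (17,21/2) (17,16) (16,19) (2,15)]
4. After y ≤ 17: [(8/7,9) (82/5,9) (17,21/2) (17,16) (50/3,17) (9,17) (2,15)]
5. Canonical ring: [(8/7,9) (82/5,9) (17,21/2) (17,16) (50/3,17) (9,17) (2,15)]

Clipped polygon: [(8/7,9) (82/5,9) (17,21/2) (17,16) (50/3,17) (9,17) (2,15)]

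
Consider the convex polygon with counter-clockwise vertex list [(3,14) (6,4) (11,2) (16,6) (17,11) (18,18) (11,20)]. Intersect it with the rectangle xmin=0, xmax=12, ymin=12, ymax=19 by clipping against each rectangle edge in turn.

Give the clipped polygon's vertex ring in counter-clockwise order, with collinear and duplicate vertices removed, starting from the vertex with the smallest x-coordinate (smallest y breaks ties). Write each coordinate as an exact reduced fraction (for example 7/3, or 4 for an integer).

1. After x ≥ 0: [(3,14) (6,4) (11,2) (16,6) (17,11) (18,18) (11,20)]
2. After x ≤ 12: [(3,14) (6,4) (11,2) (12,14/5) (12,138/7) (11,20)]
3. After y ≥ 12: [(3,14) (18/5,12) (12,12) (12,138/7) (11,20)]
4. After y ≤ 19: [(29/3,19) (3,14) (18/5,12) (12,12) (12,19)]
5. Canonical ring: [(3,14) (18/5,12) (12,12) (12,19) (29/3,19)]

Clipped polygon: [(3,14) (18/5,12) (12,12) (12,19) (29/3,19)]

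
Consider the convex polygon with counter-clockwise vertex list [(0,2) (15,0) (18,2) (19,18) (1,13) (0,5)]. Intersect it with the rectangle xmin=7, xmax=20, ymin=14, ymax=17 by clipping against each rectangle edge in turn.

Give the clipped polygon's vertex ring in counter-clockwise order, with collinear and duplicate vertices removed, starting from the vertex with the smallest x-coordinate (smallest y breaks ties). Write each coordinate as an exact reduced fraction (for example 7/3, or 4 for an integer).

Clipped polygon: [(7,14) (75/4,14) (303/16,17) (77/5,17) (7,44/3)]

1. After x ≥ 7: [(7,16/15) (15,0) (18,2) (19,18) (7,44/3)]
2. After x ≤ 20: [(7,16/15) (15,0) (18,2) (19,18) (7,44/3)]
3. After y ≥ 14: [(7,14) (75/4,14) (19,18) (7,44/3)]
4. After y ≤ 17: [(7,14) (75/4,14) (303/16,17) (77/5,17) (7,44/3)]
5. Canonical ring: [(7,14) (75/4,14) (303/16,17) (77/5,17) (7,44/3)]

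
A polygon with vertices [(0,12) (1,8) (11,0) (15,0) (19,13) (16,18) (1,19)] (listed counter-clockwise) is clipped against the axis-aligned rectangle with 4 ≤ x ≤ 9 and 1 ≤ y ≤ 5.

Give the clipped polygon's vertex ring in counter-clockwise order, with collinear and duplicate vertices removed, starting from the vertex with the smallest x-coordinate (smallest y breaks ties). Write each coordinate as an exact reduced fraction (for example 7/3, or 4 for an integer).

1. After x ≥ 4: [(4,28/5) (11,0) (15,0) (19,13) (16,18) (4,94/5)]
2. After x ≤ 9: [(4,28/5) (9,8/5) (9,277/15) (4,94/5)]
3. After y ≥ 1: [(4,28/5) (9,8/5) (9,277/15) (4,94/5)]
4. After y ≤ 5: [(19/4,5) (9,8/5) (9,5)]
5. Canonical ring: [(19/4,5) (9,8/5) (9,5)]

Clipped polygon: [(19/4,5) (9,8/5) (9,5)]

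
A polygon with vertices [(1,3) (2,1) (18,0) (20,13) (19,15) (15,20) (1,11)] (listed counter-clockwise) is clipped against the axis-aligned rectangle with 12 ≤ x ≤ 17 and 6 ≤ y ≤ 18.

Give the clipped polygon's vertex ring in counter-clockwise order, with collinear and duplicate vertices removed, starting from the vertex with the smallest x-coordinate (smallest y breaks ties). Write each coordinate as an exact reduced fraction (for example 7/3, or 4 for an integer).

1. After x ≥ 12: [(12,3/8) (18,0) (20,13) (19,15) (15,20) (12,253/14)]
2. After x ≤ 17: [(12,3/8) (17,1/16) (17,35/2) (15,20) (12,253/14)]
3. After y ≥ 6: [(12,6) (17,6) (17,35/2) (15,20) (12,253/14)]
4. After y ≤ 18: [(12,18) (12,6) (17,6) (17,35/2) (83/5,18)]
5. Canonical ring: [(12,6) (17,6) (17,35/2) (83/5,18) (12,18)]

Clipped polygon: [(12,6) (17,6) (17,35/2) (83/5,18) (12,18)]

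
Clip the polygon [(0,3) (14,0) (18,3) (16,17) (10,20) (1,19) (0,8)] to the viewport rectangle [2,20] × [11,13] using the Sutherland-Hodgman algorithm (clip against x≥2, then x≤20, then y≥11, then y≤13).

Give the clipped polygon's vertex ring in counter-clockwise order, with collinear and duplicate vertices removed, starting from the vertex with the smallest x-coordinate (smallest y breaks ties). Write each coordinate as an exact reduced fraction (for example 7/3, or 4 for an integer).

1. After x ≥ 2: [(2,18/7) (14,0) (18,3) (16,17) (10,20) (2,172/9)]
2. After x ≤ 20: [(2,18/7) (14,0) (18,3) (16,17) (10,20) (2,172/9)]
3. After y ≥ 11: [(2,11) (118/7,11) (16,17) (10,20) (2,172/9)]
4. After y ≤ 13: [(2,13) (2,11) (118/7,11) (116/7,13)]
5. Canonical ring: [(2,11) (118/7,11) (116/7,13) (2,13)]

Clipped polygon: [(2,11) (118/7,11) (116/7,13) (2,13)]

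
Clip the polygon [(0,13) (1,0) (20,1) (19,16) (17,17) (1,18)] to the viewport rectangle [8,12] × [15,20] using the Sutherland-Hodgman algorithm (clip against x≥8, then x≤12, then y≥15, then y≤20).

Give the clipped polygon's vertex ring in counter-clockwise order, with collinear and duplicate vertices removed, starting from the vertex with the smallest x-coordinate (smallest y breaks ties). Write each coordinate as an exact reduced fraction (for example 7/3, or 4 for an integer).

Clipped polygon: [(8,15) (12,15) (12,277/16) (8,281/16)]

1. After x ≥ 8: [(8,7/19) (20,1) (19,16) (17,17) (8,281/16)]
2. After x ≤ 12: [(8,7/19) (12,11/19) (12,277/16) (8,281/16)]
3. After y ≥ 15: [(8,15) (12,15) (12,277/16) (8,281/16)]
4. After y ≤ 20: [(8,15) (12,15) (12,277/16) (8,281/16)]
5. Canonical ring: [(8,15) (12,15) (12,277/16) (8,281/16)]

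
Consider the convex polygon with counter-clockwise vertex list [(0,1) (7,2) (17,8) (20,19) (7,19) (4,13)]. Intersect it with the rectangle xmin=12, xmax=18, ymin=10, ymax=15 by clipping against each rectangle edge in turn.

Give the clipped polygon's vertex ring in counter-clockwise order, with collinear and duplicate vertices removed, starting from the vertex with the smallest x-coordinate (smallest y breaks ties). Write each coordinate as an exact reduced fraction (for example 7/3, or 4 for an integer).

Clipped polygon: [(12,10) (193/11,10) (18,35/3) (18,15) (12,15)]

1. After x ≥ 12: [(12,5) (17,8) (20,19) (12,19)]
2. After x ≤ 18: [(12,5) (17,8) (18,35/3) (18,19) (12,19)]
3. After y ≥ 10: [(12,10) (193/11,10) (18,35/3) (18,19) (12,19)]
4. After y ≤ 15: [(12,15) (12,10) (193/11,10) (18,35/3) (18,15)]
5. Canonical ring: [(12,10) (193/11,10) (18,35/3) (18,15) (12,15)]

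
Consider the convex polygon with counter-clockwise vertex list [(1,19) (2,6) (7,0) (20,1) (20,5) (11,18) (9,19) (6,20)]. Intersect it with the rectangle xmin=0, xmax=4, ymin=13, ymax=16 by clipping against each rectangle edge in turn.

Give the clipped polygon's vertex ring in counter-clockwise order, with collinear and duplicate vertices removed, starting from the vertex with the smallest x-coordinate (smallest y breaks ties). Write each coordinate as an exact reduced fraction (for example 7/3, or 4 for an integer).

1. After x ≥ 0: [(1,19) (2,6) (7,0) (20,1) (20,5) (11,18) (9,19) (6,20)]
2. After x ≤ 4: [(4,98/5) (1,19) (2,6) (4,18/5)]
3. After y ≥ 13: [(4,13) (4,98/5) (1,19) (19/13,13)]
4. After y ≤ 16: [(4,13) (4,16) (16/13,16) (19/13,13)]
5. Canonical ring: [(16/13,16) (19/13,13) (4,13) (4,16)]

Clipped polygon: [(16/13,16) (19/13,13) (4,13) (4,16)]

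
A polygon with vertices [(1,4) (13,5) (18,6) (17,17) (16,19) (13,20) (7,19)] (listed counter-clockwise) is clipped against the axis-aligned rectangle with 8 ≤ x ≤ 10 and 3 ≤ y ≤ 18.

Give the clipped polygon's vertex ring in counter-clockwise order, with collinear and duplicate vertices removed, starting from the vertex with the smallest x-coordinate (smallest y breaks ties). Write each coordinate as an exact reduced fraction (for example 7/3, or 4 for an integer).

Clipped polygon: [(8,55/12) (10,19/4) (10,18) (8,18)]

1. After x ≥ 8: [(8,55/12) (13,5) (18,6) (17,17) (16,19) (13,20) (8,115/6)]
2. After x ≤ 10: [(8,55/12) (10,19/4) (10,39/2) (8,115/6)]
3. After y ≥ 3: [(8,55/12) (10,19/4) (10,39/2) (8,115/6)]
4. After y ≤ 18: [(8,18) (8,55/12) (10,19/4) (10,18)]
5. Canonical ring: [(8,55/12) (10,19/4) (10,18) (8,18)]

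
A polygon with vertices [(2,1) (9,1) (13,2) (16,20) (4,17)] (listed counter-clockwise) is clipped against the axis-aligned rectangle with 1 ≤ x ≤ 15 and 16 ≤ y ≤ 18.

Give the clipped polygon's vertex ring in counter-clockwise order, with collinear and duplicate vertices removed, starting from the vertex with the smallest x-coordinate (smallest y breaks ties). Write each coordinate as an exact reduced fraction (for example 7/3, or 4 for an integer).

Clipped polygon: [(31/8,16) (15,16) (15,18) (8,18) (4,17)]

1. After x ≥ 1: [(2,1) (9,1) (13,2) (16,20) (4,17)]
2. After x ≤ 15: [(2,1) (9,1) (13,2) (15,14) (15,79/4) (4,17)]
3. After y ≥ 16: [(31/8,16) (15,16) (15,79/4) (4,17)]
4. After y ≤ 18: [(31/8,16) (15,16) (15,18) (8,18) (4,17)]
5. Canonical ring: [(31/8,16) (15,16) (15,18) (8,18) (4,17)]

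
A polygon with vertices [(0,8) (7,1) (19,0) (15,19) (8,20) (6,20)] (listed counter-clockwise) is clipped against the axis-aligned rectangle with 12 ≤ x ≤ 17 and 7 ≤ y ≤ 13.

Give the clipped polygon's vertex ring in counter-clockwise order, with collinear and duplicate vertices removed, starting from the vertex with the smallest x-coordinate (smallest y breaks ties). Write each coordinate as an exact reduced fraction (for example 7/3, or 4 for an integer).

1. After x ≥ 12: [(12,7/12) (19,0) (15,19) (12,136/7)]
2. After x ≤ 17: [(12,7/12) (17,1/6) (17,19/2) (15,19) (12,136/7)]
3. After y ≥ 7: [(12,7) (17,7) (17,19/2) (15,19) (12,136/7)]
4. After y ≤ 13: [(12,13) (12,7) (17,7) (17,19/2) (309/19,13)]
5. Canonical ring: [(12,7) (17,7) (17,19/2) (309/19,13) (12,13)]

Clipped polygon: [(12,7) (17,7) (17,19/2) (309/19,13) (12,13)]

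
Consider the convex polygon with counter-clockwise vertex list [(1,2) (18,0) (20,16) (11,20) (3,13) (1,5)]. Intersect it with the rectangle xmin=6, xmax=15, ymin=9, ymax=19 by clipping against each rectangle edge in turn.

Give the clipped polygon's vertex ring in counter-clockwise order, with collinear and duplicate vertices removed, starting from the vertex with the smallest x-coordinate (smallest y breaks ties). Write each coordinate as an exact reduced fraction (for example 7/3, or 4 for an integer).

1. After x ≥ 6: [(6,24/17) (18,0) (20,16) (11,20) (6,125/8)]
2. After x ≤ 15: [(6,24/17) (15,6/17) (15,164/9) (11,20) (6,125/8)]
3. After y ≥ 9: [(6,9) (15,9) (15,164/9) (11,20) (6,125/8)]
4. After y ≤ 19: [(6,9) (15,9) (15,164/9) (53/4,19) (69/7,19) (6,125/8)]
5. Canonical ring: [(6,9) (15,9) (15,164/9) (53/4,19) (69/7,19) (6,125/8)]

Clipped polygon: [(6,9) (15,9) (15,164/9) (53/4,19) (69/7,19) (6,125/8)]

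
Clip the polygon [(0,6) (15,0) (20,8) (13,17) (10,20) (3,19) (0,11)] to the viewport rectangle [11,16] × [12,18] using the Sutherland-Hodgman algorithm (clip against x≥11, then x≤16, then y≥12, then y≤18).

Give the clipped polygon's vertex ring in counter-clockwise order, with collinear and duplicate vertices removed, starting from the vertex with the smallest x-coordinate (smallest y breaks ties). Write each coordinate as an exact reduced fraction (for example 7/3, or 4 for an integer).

1. After x ≥ 11: [(11,8/5) (15,0) (20,8) (13,17) (11,19)]
2. After x ≤ 16: [(11,8/5) (15,0) (16,8/5) (16,92/7) (13,17) (11,19)]
3. After y ≥ 12: [(11,12) (16,12) (16,92/7) (13,17) (11,19)]
4. After y ≤ 18: [(11,18) (11,12) (16,12) (16,92/7) (13,17) (12,18)]
5. Canonical ring: [(11,12) (16,12) (16,92/7) (13,17) (12,18) (11,18)]

Clipped polygon: [(11,12) (16,12) (16,92/7) (13,17) (12,18) (11,18)]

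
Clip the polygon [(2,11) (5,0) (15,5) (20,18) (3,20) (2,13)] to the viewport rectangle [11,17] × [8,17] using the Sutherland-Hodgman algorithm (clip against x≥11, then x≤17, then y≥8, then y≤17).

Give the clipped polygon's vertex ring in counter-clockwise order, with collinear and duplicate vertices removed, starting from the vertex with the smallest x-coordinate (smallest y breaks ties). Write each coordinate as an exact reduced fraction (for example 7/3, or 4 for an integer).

Clipped polygon: [(11,8) (210/13,8) (17,51/5) (17,17) (11,17)]

1. After x ≥ 11: [(11,3) (15,5) (20,18) (11,324/17)]
2. After x ≤ 17: [(11,3) (15,5) (17,51/5) (17,312/17) (11,324/17)]
3. After y ≥ 8: [(11,8) (210/13,8) (17,51/5) (17,312/17) (11,324/17)]
4. After y ≤ 17: [(11,17) (11,8) (210/13,8) (17,51/5) (17,17)]
5. Canonical ring: [(11,8) (210/13,8) (17,51/5) (17,17) (11,17)]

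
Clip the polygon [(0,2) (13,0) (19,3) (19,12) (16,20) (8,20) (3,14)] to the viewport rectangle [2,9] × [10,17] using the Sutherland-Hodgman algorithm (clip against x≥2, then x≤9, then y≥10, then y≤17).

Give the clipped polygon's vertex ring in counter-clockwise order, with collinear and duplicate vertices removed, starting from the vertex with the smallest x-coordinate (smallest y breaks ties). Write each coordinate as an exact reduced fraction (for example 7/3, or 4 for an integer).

Clipped polygon: [(2,10) (9,10) (9,17) (11/2,17) (3,14)]

1. After x ≥ 2: [(2,10) (2,22/13) (13,0) (19,3) (19,12) (16,20) (8,20) (3,14)]
2. After x ≤ 9: [(2,10) (2,22/13) (9,8/13) (9,20) (8,20) (3,14)]
3. After y ≥ 10: [(2,10) (2,10) (9,10) (9,20) (8,20) (3,14)]
4. After y ≤ 17: [(2,10) (2,10) (9,10) (9,17) (11/2,17) (3,14)]
5. Canonical ring: [(2,10) (9,10) (9,17) (11/2,17) (3,14)]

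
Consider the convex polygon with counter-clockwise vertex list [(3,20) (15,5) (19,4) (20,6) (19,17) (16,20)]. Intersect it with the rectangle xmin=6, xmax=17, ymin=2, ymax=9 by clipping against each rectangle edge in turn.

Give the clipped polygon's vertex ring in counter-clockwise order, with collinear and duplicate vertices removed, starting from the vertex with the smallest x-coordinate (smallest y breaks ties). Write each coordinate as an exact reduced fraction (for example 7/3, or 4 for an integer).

1. After x ≥ 6: [(6,20) (6,65/4) (15,5) (19,4) (20,6) (19,17) (16,20)]
2. After x ≤ 17: [(6,20) (6,65/4) (15,5) (17,9/2) (17,19) (16,20)]
3. After y ≥ 2: [(6,20) (6,65/4) (15,5) (17,9/2) (17,19) (16,20)]
4. After y ≤ 9: [(59/5,9) (15,5) (17,9/2) (17,9)]
5. Canonical ring: [(59/5,9) (15,5) (17,9/2) (17,9)]

Clipped polygon: [(59/5,9) (15,5) (17,9/2) (17,9)]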